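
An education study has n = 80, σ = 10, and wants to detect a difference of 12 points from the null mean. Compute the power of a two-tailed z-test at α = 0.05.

SE = σ/√n = 10/√80 = 1.118. Non-centrality λ = d/SE = 12/1.118 = 10.733. Power ≈ Φ(λ - z_{α/2}) = Φ(10.733 - 1.96) = Φ(8.773) = 1.0.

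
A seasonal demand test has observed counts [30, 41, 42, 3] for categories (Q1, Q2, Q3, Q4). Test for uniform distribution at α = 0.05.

Expected = 29 each. χ² = Σ(O-E)²/E = 34.138. df = 3, critical value = 7.815. Reject H₀.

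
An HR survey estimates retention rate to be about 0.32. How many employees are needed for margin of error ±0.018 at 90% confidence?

n = z²p(1-p)/E² = 1.645²×0.32×0.68/0.018² = 1817.4 → n = 1818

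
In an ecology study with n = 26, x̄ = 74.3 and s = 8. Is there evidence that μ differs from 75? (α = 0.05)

t = (x̄ - μ₀)/(s/√n) = (74.3 - 75)/(8/√26) = -0.446. df = 25, critical t = ±2.06. Fail to reject H₀.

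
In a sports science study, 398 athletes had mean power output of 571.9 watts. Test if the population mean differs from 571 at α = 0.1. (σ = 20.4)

z = (x̄ - μ₀)/(σ/√n) = (571.9 - 571)/(20.4/√398) = 0.88. Critical value: ±1.645. Since |0.88| ≤ 1.645, Fail to reject H₀.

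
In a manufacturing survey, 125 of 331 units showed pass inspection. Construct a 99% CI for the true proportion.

p̂ = 0.378. CI = p̂ ± z*√(p̂(1-p̂)/n) = (0.309, 0.446)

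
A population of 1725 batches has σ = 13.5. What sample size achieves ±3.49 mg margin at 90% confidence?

Without FPC: n₀ = (1.645×13.5/3.49)² = 40.49. With FPC: n = n₀N/(n₀+N-1) = 39.6 → n = 40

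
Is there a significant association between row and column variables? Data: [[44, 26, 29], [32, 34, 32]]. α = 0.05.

χ² = 3.104. df = 2, critical = 5.991. Fail to reject H₀. No evidence of dependence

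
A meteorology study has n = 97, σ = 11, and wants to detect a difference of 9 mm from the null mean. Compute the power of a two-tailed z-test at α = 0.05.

SE = σ/√n = 11/√97 = 1.117. Non-centrality λ = d/SE = 9/1.117 = 8.058. Power ≈ Φ(λ - z_{α/2}) = Φ(8.058 - 1.96) = Φ(6.098) = 1.0.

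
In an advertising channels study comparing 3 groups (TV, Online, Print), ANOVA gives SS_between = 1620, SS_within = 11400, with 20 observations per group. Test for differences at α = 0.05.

df_between = 2, df_within = 57. F = MS_between/MS_within = 810.0/200.0 = 4.05. F_crit ≈ 3.159. Reject H₀. At least one mean differs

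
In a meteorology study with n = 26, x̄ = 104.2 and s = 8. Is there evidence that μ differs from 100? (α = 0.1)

t = (x̄ - μ₀)/(s/√n) = (104.2 - 100)/(8/√26) = 2.677. df = 25, critical t = ±1.708. Reject H₀.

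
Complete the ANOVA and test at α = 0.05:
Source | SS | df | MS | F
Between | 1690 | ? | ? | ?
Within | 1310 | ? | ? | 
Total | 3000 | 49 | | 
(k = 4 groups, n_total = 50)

df_between = 3, df_within = 46. MS_between = 563.33, MS_within = 28.48. F = 19.781, F_crit ≈ 2.807. Reject H₀.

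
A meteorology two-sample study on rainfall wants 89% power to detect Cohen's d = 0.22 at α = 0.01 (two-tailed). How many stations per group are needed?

z_{α/2} = 2.576, z_β = Φ⁻¹(0.89) = 1.227. For small effect (d = 0.22): n per group = 2(z_{α/2} + z_β)²/d² = 2(2.576 + 1.227)²/0.22² = 597.6 → 598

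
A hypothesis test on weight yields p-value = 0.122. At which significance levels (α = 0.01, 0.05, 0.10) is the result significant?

p = 0.122. Not significant at any of the given levels.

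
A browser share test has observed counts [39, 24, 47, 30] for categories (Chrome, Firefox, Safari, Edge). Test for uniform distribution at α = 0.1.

Expected = 35 each. χ² = Σ(O-E)²/E = 8.743. df = 3, critical value = 6.251. Reject H₀.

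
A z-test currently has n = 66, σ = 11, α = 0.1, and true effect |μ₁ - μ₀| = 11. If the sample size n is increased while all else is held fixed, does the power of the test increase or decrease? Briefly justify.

Power increases: a larger n shrinks the standard error σ/√n, moving the sampling distribution under H₁ further from the critical value.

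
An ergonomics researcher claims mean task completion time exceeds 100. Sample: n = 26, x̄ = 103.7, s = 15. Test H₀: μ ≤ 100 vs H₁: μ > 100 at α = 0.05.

t = (103.7 - 100)/(15/√26) = 1.258, df = 25. Critical t = 1.708. Fail to reject H₀.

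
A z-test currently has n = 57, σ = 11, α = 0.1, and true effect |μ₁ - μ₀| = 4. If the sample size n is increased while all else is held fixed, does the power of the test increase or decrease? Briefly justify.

Power increases: a larger n shrinks the standard error σ/√n, moving the sampling distribution under H₁ further from the critical value.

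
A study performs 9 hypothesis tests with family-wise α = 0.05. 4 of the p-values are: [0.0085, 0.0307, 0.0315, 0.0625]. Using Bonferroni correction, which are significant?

Bonferroni α = 0.05/9 = 0.00556. None of the given p-values are significant.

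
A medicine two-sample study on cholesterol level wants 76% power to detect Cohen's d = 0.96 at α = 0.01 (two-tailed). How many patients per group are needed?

z_{α/2} = 2.576, z_β = Φ⁻¹(0.76) = 0.706. For large effect (d = 0.96): n per group = 2(z_{α/2} + z_β)²/d² = 2(2.576 + 0.706)²/0.96² = 23.4 → 24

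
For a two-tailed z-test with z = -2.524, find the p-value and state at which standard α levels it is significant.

p = 2·P(Z > |-2.524|) = 2·(1 - Φ(2.524)) ≈ 0.0116. Significant at α = 0.1; Significant at α = 0.05.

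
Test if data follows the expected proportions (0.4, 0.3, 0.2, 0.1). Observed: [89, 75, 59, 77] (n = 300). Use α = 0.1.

Expected: [120.0, 90.0, 60.0, 30.0]. χ² = 84.158. df = 3, critical = 6.251. Reject H₀.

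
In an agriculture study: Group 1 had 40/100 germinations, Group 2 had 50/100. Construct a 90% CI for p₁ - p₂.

p̂₁ = 0.4, p̂₂ = 0.5. Difference = -0.1. CI = (-0.215, 0.015)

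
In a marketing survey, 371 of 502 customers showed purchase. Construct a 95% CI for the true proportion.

p̂ = 0.739. CI = p̂ ± z*√(p̂(1-p̂)/n) = (0.701, 0.777)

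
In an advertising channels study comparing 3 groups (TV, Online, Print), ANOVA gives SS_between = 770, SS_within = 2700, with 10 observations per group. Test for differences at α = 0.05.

df_between = 2, df_within = 27. F = MS_between/MS_within = 385.0/100.0 = 3.85. F_crit ≈ 3.354. Reject H₀. At least one mean differs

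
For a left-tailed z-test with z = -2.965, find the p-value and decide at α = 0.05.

p = P(Z < -2.965) = Φ(-2.965) ≈ 0.0015. Since p < 0.05, reject H₀ (significant) at α = 0.05.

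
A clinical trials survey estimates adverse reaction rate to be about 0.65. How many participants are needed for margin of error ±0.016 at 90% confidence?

n = z²p(1-p)/E² = 1.645²×0.65×0.35/0.016² = 2404.8 → n = 2405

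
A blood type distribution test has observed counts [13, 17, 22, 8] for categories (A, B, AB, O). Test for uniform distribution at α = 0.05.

Expected = 15 each. χ² = Σ(O-E)²/E = 7.067. df = 3, critical value = 7.815. Fail to reject H₀.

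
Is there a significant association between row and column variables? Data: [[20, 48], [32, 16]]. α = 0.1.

χ² = 15.79. df = 1, critical = 2.706. Reject H₀. Variables are dependent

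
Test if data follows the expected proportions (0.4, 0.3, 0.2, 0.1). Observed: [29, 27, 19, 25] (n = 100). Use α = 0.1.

Expected: [40.0, 30.0, 20.0, 10.0]. χ² = 25.875. df = 3, critical = 6.251. Reject H₀.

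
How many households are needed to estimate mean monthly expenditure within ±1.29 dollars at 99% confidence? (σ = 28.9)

n = (z*σ/E)² = (2.576×28.9/1.29)² = 3330.5 → n = 3331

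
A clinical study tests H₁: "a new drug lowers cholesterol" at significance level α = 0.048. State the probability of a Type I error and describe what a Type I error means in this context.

P(Type I error) = α = 0.048. A Type I error is rejecting H₀ when H₀ is actually true (false positive) — here, concluding that a new drug lowers cholesterol when in fact this is not the case. Consequence: approving an ineffective drug — patients take a useless medication and may skip effective alternatives.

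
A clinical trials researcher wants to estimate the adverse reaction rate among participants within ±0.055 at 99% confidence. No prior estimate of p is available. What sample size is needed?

Conservative approach: use p = 0.5 (maximizes p(1-p) = 0.25). n = z²(0.25)/E² = 2.576²×0.25/0.055² = 548.4 → n = 549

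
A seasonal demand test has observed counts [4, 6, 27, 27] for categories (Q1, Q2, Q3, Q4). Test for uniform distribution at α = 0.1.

Expected = 16 each. χ² = Σ(O-E)²/E = 30.375. df = 3, critical value = 6.251. Reject H₀.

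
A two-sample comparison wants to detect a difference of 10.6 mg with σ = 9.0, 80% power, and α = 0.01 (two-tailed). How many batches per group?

n per group = 2(z_α/2 + z_β)²σ²/d² = 2×(2.576 + 0.84)²×9.0²/10.6² = 16.8 → n = 17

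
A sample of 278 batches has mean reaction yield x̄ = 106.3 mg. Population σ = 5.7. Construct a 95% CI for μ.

CI = x̄ ± z*(σ/√n) = 106.3 ± 1.96(5.7/√278) = 106.3 ± 0.67 = (105.63, 106.97)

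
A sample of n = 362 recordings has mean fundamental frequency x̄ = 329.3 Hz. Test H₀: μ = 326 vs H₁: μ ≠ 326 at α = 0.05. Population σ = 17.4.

z = (x̄ - μ₀)/(σ/√n) = (329.3 - 326)/(17.4/√362) = 3.608. Critical value: ±1.96. Since |3.608| > 1.96, Reject H₀.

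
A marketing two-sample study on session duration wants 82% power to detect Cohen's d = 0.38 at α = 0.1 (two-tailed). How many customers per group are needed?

z_{α/2} = 1.645, z_β = Φ⁻¹(0.82) = 0.915. For small effect (d = 0.38): n per group = 2(z_{α/2} + z_β)²/d² = 2(1.645 + 0.915)²/0.38² = 90.8 → 91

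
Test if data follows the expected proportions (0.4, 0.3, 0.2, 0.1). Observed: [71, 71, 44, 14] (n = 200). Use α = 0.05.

Expected: [80.0, 60.0, 40.0, 20.0]. χ² = 5.229. df = 3, critical = 7.815. Fail to reject H₀.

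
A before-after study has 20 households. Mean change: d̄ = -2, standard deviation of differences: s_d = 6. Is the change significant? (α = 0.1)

t = d̄/(s_d/√n) = -2/(6/√20) = -1.491. df = 19, critical t = ±1.729. Fail to reject H₀.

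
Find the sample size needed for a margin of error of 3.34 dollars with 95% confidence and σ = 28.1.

n = (z*σ/E)² = (1.96×28.1/3.34)² = 271.9 → n = 272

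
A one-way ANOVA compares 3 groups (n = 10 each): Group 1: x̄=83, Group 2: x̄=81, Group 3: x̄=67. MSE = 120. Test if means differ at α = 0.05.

Grand mean = 77.0. SS_between = 1520.0, MS_between = 760.0. F = 6.333, F_crit ≈ 3.354. Reject H₀.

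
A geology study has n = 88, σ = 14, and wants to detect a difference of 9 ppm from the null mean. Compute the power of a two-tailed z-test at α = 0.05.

SE = σ/√n = 14/√88 = 1.492. Non-centrality λ = d/SE = 9/1.492 = 6.031. Power ≈ Φ(λ - z_{α/2}) = Φ(6.031 - 1.96) = Φ(4.071) = 1.0.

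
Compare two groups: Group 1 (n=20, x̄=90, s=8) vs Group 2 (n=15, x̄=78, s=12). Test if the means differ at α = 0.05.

Pooled sp = 9.9. t = 3.55, df = 33. Critical t = ±2.035. Reject H₀.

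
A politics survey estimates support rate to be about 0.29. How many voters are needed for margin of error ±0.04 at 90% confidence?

n = z²p(1-p)/E² = 1.645²×0.29×0.71/0.04² = 348.2 → n = 349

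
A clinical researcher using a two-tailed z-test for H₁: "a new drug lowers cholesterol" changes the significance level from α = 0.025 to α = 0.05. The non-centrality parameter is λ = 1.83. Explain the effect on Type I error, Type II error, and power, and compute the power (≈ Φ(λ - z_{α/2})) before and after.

Increasing α from 0.025 to 0.05:
• Type I error rate increases (α is the Type I rate by definition).
• Critical value moves from z_{α/2} = 2.241 to 1.96, so power = Φ(λ - z_{α/2}) goes from Φ(1.83 - 2.241) = 0.341 to Φ(1.83 - 1.96) = 0.448.
• Type II error rate β = 1 - power therefore decreases (0.659 → 0.552).
Appropriate when false negatives are costly — here, shelving an effective drug — patients miss out on a treatment that would have helped.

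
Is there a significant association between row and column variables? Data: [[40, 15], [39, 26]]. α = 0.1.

χ² = 2.145. df = 1, critical = 2.706. Fail to reject H₀. No evidence of dependence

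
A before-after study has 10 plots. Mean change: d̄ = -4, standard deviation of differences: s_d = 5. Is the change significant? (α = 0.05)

t = d̄/(s_d/√n) = -4/(5/√10) = -2.53. df = 9, critical t = ±2.262. Reject H₀.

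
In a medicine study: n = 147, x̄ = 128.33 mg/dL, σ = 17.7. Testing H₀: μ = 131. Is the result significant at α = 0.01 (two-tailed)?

z = (128.33 - 131)/(17.7/√147) = -1.829. Since |z| ≤ 2.576, not significant at α = 0.01.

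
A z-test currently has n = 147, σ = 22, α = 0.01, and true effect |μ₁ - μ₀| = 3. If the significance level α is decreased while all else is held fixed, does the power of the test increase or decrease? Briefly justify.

Power decreases: a smaller α raises the critical value, so less of the H₁ sampling distribution falls in the rejection region.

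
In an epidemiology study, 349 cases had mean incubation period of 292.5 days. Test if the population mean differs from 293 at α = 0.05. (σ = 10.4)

z = (x̄ - μ₀)/(σ/√n) = (292.5 - 293)/(10.4/√349) = -0.898. Critical value: ±1.96. Since |-0.898| ≤ 1.96, Fail to reject H₀.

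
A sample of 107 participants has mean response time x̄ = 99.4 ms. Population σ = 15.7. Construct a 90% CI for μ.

CI = x̄ ± z*(σ/√n) = 99.4 ± 1.645(15.7/√107) = 99.4 ± 2.5 = (96.9, 101.9)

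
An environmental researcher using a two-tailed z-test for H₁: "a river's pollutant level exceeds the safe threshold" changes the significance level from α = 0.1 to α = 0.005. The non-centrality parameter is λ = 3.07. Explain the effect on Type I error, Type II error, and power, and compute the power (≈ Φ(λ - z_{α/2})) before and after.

Decreasing α from 0.1 to 0.005:
• Type I error rate decreases (α is the Type I rate by definition).
• Critical value moves from z_{α/2} = 1.645 to 2.807, so power = Φ(λ - z_{α/2}) goes from Φ(3.07 - 1.645) = 0.923 to Φ(3.07 - 2.807) = 0.604.
• Type II error rate β = 1 - power therefore increases (0.077 → 0.396).
Appropriate when false positives are costly — here, shutting down a compliant factory unnecessarily.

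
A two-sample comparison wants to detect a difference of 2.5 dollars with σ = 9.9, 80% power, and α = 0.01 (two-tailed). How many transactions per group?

n per group = 2(z_α/2 + z_β)²σ²/d² = 2×(2.576 + 0.84)²×9.9²/2.5² = 366.0 → n = 366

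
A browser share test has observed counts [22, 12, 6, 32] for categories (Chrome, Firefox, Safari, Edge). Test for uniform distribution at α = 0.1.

Expected = 18 each. χ² = Σ(O-E)²/E = 21.778. df = 3, critical value = 6.251. Reject H₀.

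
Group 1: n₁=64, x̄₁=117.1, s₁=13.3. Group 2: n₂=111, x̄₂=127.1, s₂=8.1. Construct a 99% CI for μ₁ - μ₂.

Difference = -10.0. SE = √(13.3²/64 + 8.1²/111) = 1.832. CI = (-14.72, -5.28)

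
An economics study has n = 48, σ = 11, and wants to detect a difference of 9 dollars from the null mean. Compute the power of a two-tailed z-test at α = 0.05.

SE = σ/√n = 11/√48 = 1.588. Non-centrality λ = d/SE = 9/1.588 = 5.669. Power ≈ Φ(λ - z_{α/2}) = Φ(5.669 - 1.96) = Φ(3.709) = 1.0.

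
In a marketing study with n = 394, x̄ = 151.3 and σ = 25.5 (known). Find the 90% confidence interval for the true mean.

CI = x̄ ± z*(σ/√n) = 151.3 ± 1.645(25.5/√394) = 151.3 ± 2.11 = (149.19, 153.41)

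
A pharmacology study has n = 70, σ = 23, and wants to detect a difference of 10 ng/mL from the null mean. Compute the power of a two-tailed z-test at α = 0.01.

SE = σ/√n = 23/√70 = 2.749. Non-centrality λ = d/SE = 10/2.749 = 3.638. Power ≈ Φ(λ - z_{α/2}) = Φ(3.638 - 2.576) = Φ(1.062) = 0.856.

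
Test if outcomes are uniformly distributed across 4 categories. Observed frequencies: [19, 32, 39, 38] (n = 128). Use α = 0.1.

Expected = 32 each. χ² = Σ(O-E)²/E = 7.938. df = 3, critical value = 6.251. Reject H₀.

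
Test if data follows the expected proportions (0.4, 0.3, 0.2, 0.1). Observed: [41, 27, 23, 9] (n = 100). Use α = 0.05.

Expected: [40.0, 30.0, 20.0, 10.0]. χ² = 0.875. df = 3, critical = 7.815. Fail to reject H₀.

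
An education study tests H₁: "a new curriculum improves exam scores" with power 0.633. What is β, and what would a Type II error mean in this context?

β = 1 - power = 1 - 0.633 = 0.367. A Type II error is failing to reject H₀ when H₀ is false (false negative) — here, failing to conclude that a new curriculum improves exam scores when in fact it is true. Consequence: keeping the old curriculum when the new one would have helped students.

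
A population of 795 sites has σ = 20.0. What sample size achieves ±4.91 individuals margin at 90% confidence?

Without FPC: n₀ = (1.645×20.0/4.91)² = 44.898. With FPC: n = n₀N/(n₀+N-1) = 42.5 → n = 43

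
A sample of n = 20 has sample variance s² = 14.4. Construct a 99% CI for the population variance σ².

df = 19. χ²_{0.005} = 38.582, χ²_{0.995} = 6.844. CI for σ² = ((n-1)s²/χ²_{α/2}, (n-1)s²/χ²_{1-α/2}) = (19·14.4/38.582, 19·14.4/6.844) = (7.09, 39.98)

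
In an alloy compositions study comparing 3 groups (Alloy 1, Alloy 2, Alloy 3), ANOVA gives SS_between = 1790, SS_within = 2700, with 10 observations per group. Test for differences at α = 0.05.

df_between = 2, df_within = 27. F = MS_between/MS_within = 895.0/100.0 = 8.95. F_crit ≈ 3.354. Reject H₀. At least one mean differs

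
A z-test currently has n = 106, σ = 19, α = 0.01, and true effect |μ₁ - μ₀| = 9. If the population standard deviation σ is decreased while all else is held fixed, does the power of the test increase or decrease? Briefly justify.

Power increases: a smaller σ shrinks the standard error σ/√n, moving the sampling distribution under H₁ further from the critical value.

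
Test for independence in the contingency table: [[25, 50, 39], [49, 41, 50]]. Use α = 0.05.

χ² = 7.45. df = 2, critical = 5.991. Reject H₀. Variables are dependent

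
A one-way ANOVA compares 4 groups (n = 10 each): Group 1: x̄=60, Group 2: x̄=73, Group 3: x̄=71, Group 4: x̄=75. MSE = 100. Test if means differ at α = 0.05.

Grand mean = 69.75. SS_between = 1347.5, MS_between = 449.17. F = 4.492, F_crit ≈ 2.866. Reject H₀.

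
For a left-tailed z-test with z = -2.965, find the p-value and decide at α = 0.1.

p = P(Z < -2.965) = Φ(-2.965) ≈ 0.0015. Since p < 0.1, reject H₀ (significant) at α = 0.1.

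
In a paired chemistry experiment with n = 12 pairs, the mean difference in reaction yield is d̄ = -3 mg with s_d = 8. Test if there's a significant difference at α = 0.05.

t = d̄/(s_d/√n) = -3/(8/√12) = -1.299. df = 11, critical t = ±2.201. Fail to reject H₀.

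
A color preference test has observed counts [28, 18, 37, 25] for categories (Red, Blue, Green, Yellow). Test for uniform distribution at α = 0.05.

Expected = 27 each. χ² = Σ(O-E)²/E = 6.889. df = 3, critical value = 7.815. Fail to reject H₀.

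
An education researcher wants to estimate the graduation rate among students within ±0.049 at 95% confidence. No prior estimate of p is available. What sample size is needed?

Conservative approach: use p = 0.5 (maximizes p(1-p) = 0.25). n = z²(0.25)/E² = 1.96²×0.25/0.049² = 400.0 → n = 400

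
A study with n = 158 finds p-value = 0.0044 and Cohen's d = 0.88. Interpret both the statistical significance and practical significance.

Statistically significant (p = 0.0044 < 0.05). Cohen's d = 0.88 indicates a large effect size. Both statistical and practical significance should be considered.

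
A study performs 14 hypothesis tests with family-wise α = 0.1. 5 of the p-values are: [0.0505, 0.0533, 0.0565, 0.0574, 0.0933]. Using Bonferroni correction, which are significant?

Bonferroni α = 0.1/14 = 0.00714. None of the given p-values are significant.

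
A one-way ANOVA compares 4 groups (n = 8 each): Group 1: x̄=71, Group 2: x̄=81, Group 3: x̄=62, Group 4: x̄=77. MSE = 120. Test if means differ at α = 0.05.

Grand mean = 72.75. SS_between = 1638.0, MS_between = 546.0. F = 4.55, F_crit ≈ 2.947. Reject H₀.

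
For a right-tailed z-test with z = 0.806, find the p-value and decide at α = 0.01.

p = P(Z > 0.806) = 1 - Φ(0.806) ≈ 0.2101. Since p ≥ 0.01, fail to reject H₀ (not significant) at α = 0.01.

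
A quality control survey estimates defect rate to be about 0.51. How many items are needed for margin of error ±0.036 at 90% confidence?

n = z²p(1-p)/E² = 1.645²×0.51×0.49/0.036² = 521.8 → n = 522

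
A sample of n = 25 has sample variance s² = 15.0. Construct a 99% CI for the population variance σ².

df = 24. χ²_{0.005} = 45.559, χ²_{0.995} = 9.886. CI for σ² = ((n-1)s²/χ²_{α/2}, (n-1)s²/χ²_{1-α/2}) = (24·15.0/45.559, 24·15.0/9.886) = (7.9, 36.42)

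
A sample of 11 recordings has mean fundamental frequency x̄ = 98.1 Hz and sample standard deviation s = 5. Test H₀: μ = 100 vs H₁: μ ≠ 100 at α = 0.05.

t = (x̄ - μ₀)/(s/√n) = (98.1 - 100)/(5/√11) = -1.26. df = 10, critical t = ±2.228. Fail to reject H₀.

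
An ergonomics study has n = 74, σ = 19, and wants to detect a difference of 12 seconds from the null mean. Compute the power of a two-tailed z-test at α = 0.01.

SE = σ/√n = 19/√74 = 2.209. Non-centrality λ = d/SE = 12/2.209 = 5.433. Power ≈ Φ(λ - z_{α/2}) = Φ(5.433 - 2.576) = Φ(2.857) = 0.998.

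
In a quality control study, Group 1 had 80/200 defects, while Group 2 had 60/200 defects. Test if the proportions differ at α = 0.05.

p̂₁ = 0.4, p̂₂ = 0.3, pooled p̂ = 0.35. z = 2.097. Critical: ±1.96. Reject H₀.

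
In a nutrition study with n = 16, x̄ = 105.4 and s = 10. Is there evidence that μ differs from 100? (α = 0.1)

t = (x̄ - μ₀)/(s/√n) = (105.4 - 100)/(10/√16) = 2.16. df = 15, critical t = ±1.753. Reject H₀.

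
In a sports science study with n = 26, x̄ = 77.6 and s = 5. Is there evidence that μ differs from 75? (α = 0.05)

t = (x̄ - μ₀)/(s/√n) = (77.6 - 75)/(5/√26) = 2.651. df = 25, critical t = ±2.06. Reject H₀.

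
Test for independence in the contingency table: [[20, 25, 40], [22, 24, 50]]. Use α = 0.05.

χ² = 0.56. df = 2, critical = 5.991. Fail to reject H₀. No evidence of dependence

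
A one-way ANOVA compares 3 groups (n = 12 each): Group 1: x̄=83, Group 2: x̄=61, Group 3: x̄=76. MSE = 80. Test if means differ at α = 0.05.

Grand mean = 73.33. SS_between = 3032.0, MS_between = 1516.0. F = 18.95, F_crit ≈ 3.285. Reject H₀.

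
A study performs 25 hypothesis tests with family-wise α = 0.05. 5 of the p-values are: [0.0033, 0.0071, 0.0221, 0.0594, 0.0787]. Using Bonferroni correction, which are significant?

Bonferroni α = 0.05/25 = 0.002. None of the given p-values are significant.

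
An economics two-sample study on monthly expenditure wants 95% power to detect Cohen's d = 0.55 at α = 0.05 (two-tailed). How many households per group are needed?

z_{α/2} = 1.96, z_β = Φ⁻¹(0.95) = 1.645. For medium effect (d = 0.55): n per group = 2(z_{α/2} + z_β)²/d² = 2(1.96 + 1.645)²/0.55² = 85.9 → 86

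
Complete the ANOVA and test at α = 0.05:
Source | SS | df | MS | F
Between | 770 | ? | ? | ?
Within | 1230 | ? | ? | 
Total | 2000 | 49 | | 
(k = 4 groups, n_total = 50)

df_between = 3, df_within = 46. MS_between = 256.67, MS_within = 26.74. F = 9.599, F_crit ≈ 2.807. Reject H₀.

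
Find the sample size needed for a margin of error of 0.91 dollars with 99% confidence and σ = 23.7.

n = (z*σ/E)² = (2.576×23.7/0.91)² = 4501.0 → n = 4501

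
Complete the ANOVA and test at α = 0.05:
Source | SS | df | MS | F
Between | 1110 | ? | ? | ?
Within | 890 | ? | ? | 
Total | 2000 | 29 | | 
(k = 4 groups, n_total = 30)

df_between = 3, df_within = 26. MS_between = 370.0, MS_within = 34.23. F = 10.809, F_crit ≈ 2.975. Reject H₀.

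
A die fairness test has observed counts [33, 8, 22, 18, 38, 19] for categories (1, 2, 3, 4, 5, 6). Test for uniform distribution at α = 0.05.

Expected = 23 each. χ² = Σ(O-E)²/E = 25.739. df = 5, critical value = 11.07. Reject H₀.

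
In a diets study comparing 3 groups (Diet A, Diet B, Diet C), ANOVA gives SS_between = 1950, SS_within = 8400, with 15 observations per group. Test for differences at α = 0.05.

df_between = 2, df_within = 42. F = MS_between/MS_within = 975.0/200.0 = 4.875. F_crit ≈ 3.22. Reject H₀. At least one mean differs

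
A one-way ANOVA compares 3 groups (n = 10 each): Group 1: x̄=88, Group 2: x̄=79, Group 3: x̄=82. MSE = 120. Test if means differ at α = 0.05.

Grand mean = 83.0. SS_between = 420.0, MS_between = 210.0. F = 1.75, F_crit ≈ 3.354. Fail to reject H₀.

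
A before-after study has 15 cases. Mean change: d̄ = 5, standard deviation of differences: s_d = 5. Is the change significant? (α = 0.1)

t = d̄/(s_d/√n) = 5/(5/√15) = 3.873. df = 14, critical t = ±1.761. Reject H₀.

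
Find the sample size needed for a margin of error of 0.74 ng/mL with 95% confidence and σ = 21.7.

n = (z*σ/E)² = (1.96×21.7/0.74)² = 3303.5 → n = 3304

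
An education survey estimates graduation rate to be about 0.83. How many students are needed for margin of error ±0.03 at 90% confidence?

n = z²p(1-p)/E² = 1.645²×0.83×0.17/0.03² = 424.2 → n = 425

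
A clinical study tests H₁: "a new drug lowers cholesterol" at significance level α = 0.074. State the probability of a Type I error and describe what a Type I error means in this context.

P(Type I error) = α = 0.074. A Type I error is rejecting H₀ when H₀ is actually true (false positive) — here, concluding that a new drug lowers cholesterol when in fact this is not the case. Consequence: approving an ineffective drug — patients take a useless medication and may skip effective alternatives.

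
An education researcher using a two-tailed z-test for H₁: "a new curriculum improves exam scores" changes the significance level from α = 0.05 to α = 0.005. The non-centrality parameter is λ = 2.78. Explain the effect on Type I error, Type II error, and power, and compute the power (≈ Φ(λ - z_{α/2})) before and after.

Decreasing α from 0.05 to 0.005:
• Type I error rate decreases (α is the Type I rate by definition).
• Critical value moves from z_{α/2} = 1.96 to 2.807, so power = Φ(λ - z_{α/2}) goes from Φ(2.78 - 1.96) = 0.794 to Φ(2.78 - 2.807) = 0.489.
• Type II error rate β = 1 - power therefore increases (0.206 → 0.511).
Appropriate when false positives are costly — here, adopting a curriculum that gives no real benefit — disruption for nothing.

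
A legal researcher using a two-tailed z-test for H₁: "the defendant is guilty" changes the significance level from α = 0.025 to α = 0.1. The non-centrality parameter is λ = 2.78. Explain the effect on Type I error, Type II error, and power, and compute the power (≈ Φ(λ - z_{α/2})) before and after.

Increasing α from 0.025 to 0.1:
• Type I error rate increases (α is the Type I rate by definition).
• Critical value moves from z_{α/2} = 2.241 to 1.645, so power = Φ(λ - z_{α/2}) goes from Φ(2.78 - 2.241) = 0.705 to Φ(2.78 - 1.645) = 0.872.
• Type II error rate β = 1 - power therefore decreases (0.295 → 0.128).
Appropriate when false negatives are costly — here, acquitting a guilty person.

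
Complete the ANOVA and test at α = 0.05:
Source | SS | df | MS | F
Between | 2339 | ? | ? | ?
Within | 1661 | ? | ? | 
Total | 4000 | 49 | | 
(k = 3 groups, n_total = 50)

df_between = 2, df_within = 47. MS_between = 1169.5, MS_within = 35.34. F = 33.092, F_crit ≈ 3.195. Reject H₀.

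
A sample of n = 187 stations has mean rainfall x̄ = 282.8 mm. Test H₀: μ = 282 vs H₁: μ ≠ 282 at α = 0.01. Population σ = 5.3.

z = (x̄ - μ₀)/(σ/√n) = (282.8 - 282)/(5.3/√187) = 2.064. Critical value: ±2.576. Since |2.064| ≤ 2.576, Fail to reject H₀.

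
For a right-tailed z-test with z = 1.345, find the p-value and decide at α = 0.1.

p = P(Z > 1.345) = 1 - Φ(1.345) ≈ 0.0893. Since p < 0.1, reject H₀ (significant) at α = 0.1.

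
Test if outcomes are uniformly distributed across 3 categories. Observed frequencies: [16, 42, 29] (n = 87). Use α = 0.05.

Expected = 29 each. χ² = Σ(O-E)²/E = 11.655. df = 2, critical value = 5.991. Reject H₀.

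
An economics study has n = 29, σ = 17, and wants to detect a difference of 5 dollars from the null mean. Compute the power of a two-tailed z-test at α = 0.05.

SE = σ/√n = 17/√29 = 3.157. Non-centrality λ = d/SE = 5/3.157 = 1.584. Power ≈ Φ(λ - z_{α/2}) = Φ(1.584 - 1.96) = Φ(-0.376) = 0.353.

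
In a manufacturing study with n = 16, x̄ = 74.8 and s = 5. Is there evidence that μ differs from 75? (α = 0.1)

t = (x̄ - μ₀)/(s/√n) = (74.8 - 75)/(5/√16) = -0.16. df = 15, critical t = ±1.753. Fail to reject H₀.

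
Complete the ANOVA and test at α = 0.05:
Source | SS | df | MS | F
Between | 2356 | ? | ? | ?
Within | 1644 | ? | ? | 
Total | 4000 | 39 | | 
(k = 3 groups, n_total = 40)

df_between = 2, df_within = 37. MS_between = 1178.0, MS_within = 44.43. F = 26.512, F_crit ≈ 3.252. Reject H₀.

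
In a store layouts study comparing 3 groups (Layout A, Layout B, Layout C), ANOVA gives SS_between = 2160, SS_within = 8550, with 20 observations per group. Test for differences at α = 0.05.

df_between = 2, df_within = 57. F = MS_between/MS_within = 1080.0/150.0 = 7.2. F_crit ≈ 3.159. Reject H₀. At least one mean differs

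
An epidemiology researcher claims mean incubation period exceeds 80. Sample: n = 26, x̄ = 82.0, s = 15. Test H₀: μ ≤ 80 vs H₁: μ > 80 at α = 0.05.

t = (82.0 - 80)/(15/√26) = 0.68, df = 25. Critical t = 1.708. Fail to reject H₀.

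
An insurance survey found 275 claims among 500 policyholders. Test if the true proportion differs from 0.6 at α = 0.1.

p̂ = 0.55, p₀ = 0.6. z = (p̂ - p₀)/√(p₀(1-p₀)/n) = -2.282. Critical: ±1.645. Reject H₀.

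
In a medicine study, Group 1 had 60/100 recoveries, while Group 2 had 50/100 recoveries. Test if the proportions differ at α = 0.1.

p̂₁ = 0.6, p̂₂ = 0.5, pooled p̂ = 0.55. z = 1.421. Critical: ±1.645. Fail to reject H₀.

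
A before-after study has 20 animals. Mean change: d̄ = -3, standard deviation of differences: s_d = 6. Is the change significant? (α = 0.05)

t = d̄/(s_d/√n) = -3/(6/√20) = -2.236. df = 19, critical t = ±2.093. Reject H₀.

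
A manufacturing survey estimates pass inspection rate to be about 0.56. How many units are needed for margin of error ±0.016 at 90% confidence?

n = z²p(1-p)/E² = 1.645²×0.56×0.44/0.016² = 2604.5 → n = 2605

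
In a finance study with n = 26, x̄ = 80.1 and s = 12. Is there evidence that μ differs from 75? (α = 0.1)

t = (x̄ - μ₀)/(s/√n) = (80.1 - 75)/(12/√26) = 2.167. df = 25, critical t = ±1.708. Reject H₀.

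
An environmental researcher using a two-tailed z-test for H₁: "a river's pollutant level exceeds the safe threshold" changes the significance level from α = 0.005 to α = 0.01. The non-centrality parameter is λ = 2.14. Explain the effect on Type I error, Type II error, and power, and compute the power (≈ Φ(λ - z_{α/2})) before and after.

Increasing α from 0.005 to 0.01:
• Type I error rate increases (α is the Type I rate by definition).
• Critical value moves from z_{α/2} = 2.807 to 2.576, so power = Φ(λ - z_{α/2}) goes from Φ(2.14 - 2.807) = 0.252 to Φ(2.14 - 2.576) = 0.331.
• Type II error rate β = 1 - power therefore decreases (0.748 → 0.669).
Appropriate when false negatives are costly — here, allowing unsafe pollution to continue.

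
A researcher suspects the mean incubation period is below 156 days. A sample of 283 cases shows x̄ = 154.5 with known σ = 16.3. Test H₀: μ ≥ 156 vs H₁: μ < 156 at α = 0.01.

z = -1.548. Critical value: -2.33. Fail to reject H₀.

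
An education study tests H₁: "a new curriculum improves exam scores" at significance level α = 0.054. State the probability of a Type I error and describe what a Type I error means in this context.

P(Type I error) = α = 0.054. A Type I error is rejecting H₀ when H₀ is actually true (false positive) — here, concluding that a new curriculum improves exam scores when in fact this is not the case. Consequence: adopting a curriculum that gives no real benefit — disruption for nothing.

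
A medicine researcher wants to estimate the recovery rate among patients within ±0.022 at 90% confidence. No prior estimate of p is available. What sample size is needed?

Conservative approach: use p = 0.5 (maximizes p(1-p) = 0.25). n = z²(0.25)/E² = 1.645²×0.25/0.022² = 1397.7 → n = 1398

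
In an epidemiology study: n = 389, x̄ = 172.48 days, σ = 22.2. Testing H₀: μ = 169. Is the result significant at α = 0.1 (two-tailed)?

z = (172.48 - 169)/(22.2/√389) = 3.092. Since |z| > 1.645, significant at α = 0.1.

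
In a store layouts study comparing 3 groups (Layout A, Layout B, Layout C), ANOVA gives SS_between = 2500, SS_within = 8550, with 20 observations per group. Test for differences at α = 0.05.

df_between = 2, df_within = 57. F = MS_between/MS_within = 1250.0/150.0 = 8.333. F_crit ≈ 3.159. Reject H₀. At least one mean differs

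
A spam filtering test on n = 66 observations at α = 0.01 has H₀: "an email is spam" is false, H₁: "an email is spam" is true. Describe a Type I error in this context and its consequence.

Type I error: rejecting H₀ when it is true — concluding that an email is spam when in fact it is not. Consequence: a legitimate email is sent to the spam folder and the user misses it.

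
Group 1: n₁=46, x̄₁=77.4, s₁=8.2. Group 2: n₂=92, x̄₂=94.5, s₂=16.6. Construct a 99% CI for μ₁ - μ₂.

Difference = -17.1. SE = √(8.2²/46 + 16.6²/92) = 2.111. CI = (-22.54, -11.66)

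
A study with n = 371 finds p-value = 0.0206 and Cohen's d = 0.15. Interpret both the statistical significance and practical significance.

Statistically significant (p = 0.0206 < 0.05). Cohen's d = 0.15 indicates a very small effect size. Both statistical and practical significance should be considered.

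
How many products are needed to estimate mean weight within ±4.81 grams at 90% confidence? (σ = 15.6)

n = (z*σ/E)² = (1.645×15.6/4.81)² = 28.5 → n = 29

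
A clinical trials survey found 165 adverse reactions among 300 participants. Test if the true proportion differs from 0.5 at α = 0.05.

p̂ = 0.55, p₀ = 0.5. z = (p̂ - p₀)/√(p₀(1-p₀)/n) = 1.732. Critical: ±1.96. Fail to reject H₀.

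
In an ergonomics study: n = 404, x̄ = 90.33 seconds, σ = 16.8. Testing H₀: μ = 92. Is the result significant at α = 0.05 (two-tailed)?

z = (90.33 - 92)/(16.8/√404) = -1.998. Since |z| > 1.96, significant at α = 0.05.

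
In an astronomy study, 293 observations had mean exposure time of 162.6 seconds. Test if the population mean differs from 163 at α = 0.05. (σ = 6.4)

z = (x̄ - μ₀)/(σ/√n) = (162.6 - 163)/(6.4/√293) = -1.07. Critical value: ±1.96. Since |-1.07| ≤ 1.96, Fail to reject H₀.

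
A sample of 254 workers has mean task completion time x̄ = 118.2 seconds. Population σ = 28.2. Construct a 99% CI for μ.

CI = x̄ ± z*(σ/√n) = 118.2 ± 2.576(28.2/√254) = 118.2 ± 4.56 = (113.64, 122.76)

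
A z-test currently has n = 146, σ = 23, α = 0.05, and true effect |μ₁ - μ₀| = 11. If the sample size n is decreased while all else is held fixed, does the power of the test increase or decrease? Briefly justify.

Power decreases: a smaller n inflates the standard error σ/√n, pulling the sampling distribution under H₁ back toward the critical value.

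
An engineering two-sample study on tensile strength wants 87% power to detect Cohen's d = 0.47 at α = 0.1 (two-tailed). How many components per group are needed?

z_{α/2} = 1.645, z_β = Φ⁻¹(0.87) = 1.126. For small effect (d = 0.47): n per group = 2(z_{α/2} + z_β)²/d² = 2(1.645 + 1.126)²/0.47² = 69.5 → 70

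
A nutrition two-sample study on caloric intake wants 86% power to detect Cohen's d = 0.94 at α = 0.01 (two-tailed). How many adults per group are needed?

z_{α/2} = 2.576, z_β = Φ⁻¹(0.86) = 1.08. For large effect (d = 0.94): n per group = 2(z_{α/2} + z_β)²/d² = 2(2.576 + 1.08)²/0.94² = 30.3 → 31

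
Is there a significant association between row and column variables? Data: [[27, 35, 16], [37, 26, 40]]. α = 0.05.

χ² = 9.912. df = 2, critical = 5.991. Reject H₀. Variables are dependent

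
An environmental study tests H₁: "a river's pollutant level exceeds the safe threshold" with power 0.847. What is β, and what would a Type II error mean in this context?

β = 1 - power = 1 - 0.847 = 0.153. A Type II error is failing to reject H₀ when H₀ is false (false negative) — here, failing to conclude that a river's pollutant level exceeds the safe threshold when in fact it is true. Consequence: allowing unsafe pollution to continue.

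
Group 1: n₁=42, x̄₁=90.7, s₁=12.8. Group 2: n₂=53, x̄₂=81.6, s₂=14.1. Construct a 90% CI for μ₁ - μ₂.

Difference = 9.1. SE = √(12.8²/42 + 14.1²/53) = 2.766. CI = (4.55, 13.65)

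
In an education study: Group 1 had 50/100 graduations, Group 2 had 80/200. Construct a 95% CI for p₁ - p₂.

p̂₁ = 0.5, p̂₂ = 0.4. Difference = 0.1. CI = (-0.019, 0.219)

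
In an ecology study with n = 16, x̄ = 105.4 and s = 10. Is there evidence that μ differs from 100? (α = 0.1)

t = (x̄ - μ₀)/(s/√n) = (105.4 - 100)/(10/√16) = 2.16. df = 15, critical t = ±1.753. Reject H₀.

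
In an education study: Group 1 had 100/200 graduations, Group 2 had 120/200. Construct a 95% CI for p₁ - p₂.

p̂₁ = 0.5, p̂₂ = 0.6. Difference = -0.1. CI = (-0.197, -0.003)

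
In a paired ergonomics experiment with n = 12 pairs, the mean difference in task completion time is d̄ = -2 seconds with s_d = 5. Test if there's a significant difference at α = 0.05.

t = d̄/(s_d/√n) = -2/(5/√12) = -1.386. df = 11, critical t = ±2.201. Fail to reject H₀.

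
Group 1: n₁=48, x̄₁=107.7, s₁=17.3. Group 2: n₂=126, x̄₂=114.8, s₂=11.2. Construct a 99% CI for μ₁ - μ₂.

Difference = -7.1. SE = √(17.3²/48 + 11.2²/126) = 2.689. CI = (-14.03, -0.17)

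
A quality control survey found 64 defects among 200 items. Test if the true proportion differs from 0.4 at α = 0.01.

p̂ = 0.32, p₀ = 0.4. z = (p̂ - p₀)/√(p₀(1-p₀)/n) = -2.309. Critical: ±2.576. Fail to reject H₀.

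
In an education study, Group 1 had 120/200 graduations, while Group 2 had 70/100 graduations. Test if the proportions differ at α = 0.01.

p̂₁ = 0.6, p̂₂ = 0.7, pooled p̂ = 0.633. z = -1.694. Critical: ±2.576. Fail to reject H₀.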